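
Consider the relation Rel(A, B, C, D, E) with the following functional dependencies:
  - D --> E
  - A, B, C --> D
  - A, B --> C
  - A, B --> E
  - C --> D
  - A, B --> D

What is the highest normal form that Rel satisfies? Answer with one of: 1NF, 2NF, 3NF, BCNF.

2NF

Candidate key: {A, B}. Prime attributes: {A, B}.
D --> E: {D}⁺ = {D, E}, which is not all of the attributes, so the left side is not a superkey — BCNF is violated.
D --> E determines the non-prime attribute {E} from a non-superkey — 3NF is violated.
Checking every proper subset of each key, none determines a non-prime attribute — 2NF is satisfied.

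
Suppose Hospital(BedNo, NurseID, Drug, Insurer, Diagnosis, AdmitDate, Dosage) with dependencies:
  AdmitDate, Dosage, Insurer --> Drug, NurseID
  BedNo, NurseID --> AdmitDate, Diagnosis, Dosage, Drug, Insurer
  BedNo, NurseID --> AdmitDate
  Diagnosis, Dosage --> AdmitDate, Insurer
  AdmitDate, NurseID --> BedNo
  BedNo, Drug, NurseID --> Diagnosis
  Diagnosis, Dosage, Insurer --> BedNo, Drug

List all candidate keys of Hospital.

Closure of {AdmitDate, NurseID} is {AdmitDate, BedNo, Diagnosis, Dosage, Drug, Insurer, NurseID}, the whole schema; {AdmitDate, NurseID} is a candidate key.
Closure of {BedNo, NurseID} is {AdmitDate, BedNo, Diagnosis, Dosage, Drug, Insurer, NurseID}, the whole schema; {BedNo, NurseID} is a candidate key.
Closure of {Diagnosis, Dosage} is {AdmitDate, BedNo, Diagnosis, Dosage, Drug, Insurer, NurseID}, the whole schema; {Diagnosis, Dosage} is a candidate key.
Closure of {AdmitDate, Dosage, Insurer} is {AdmitDate, BedNo, Diagnosis, Dosage, Drug, Insurer, NurseID}, the whole schema; {AdmitDate, Dosage, Insurer} is a candidate key.
These are minimal and exhaustive — every other superkey contains one of them.

{AdmitDate, Dosage, Insurer}, {AdmitDate, NurseID}, {BedNo, NurseID}, {Diagnosis, Dosage}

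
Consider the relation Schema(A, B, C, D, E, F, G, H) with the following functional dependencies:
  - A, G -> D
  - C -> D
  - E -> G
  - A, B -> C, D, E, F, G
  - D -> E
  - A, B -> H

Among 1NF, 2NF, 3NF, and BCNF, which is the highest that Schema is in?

2NF

Candidate key: {A, B}. Prime attributes: {A, B}.
For A, G -> D we have {A, G}⁺ = {A, D, E, G}; {A, G} is not a superkey, so BCNF fails.
A, G -> D determines the non-prime attribute {D} from a non-superkey — 3NF is violated.
No proper subset of a key has a non-prime attribute in its closure, so there is no partial dependency; 2NF holds.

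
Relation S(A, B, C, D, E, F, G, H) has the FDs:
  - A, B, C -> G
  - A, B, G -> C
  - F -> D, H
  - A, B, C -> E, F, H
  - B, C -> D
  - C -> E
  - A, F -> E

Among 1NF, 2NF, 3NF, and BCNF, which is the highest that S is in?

1NF

Candidate keys: {A, B, C}, {A, B, G}. Prime attributes: {A, B, C, G}.
F -> D, H: {F}⁺ = {D, F, H}, which is not all of the attributes, so the left side is not a superkey — BCNF is violated.
F -> D, H determines the non-prime attributes {D, H} from a non-superkey — 3NF is violated.
{C} is a proper subset of the key {A, B, C}, and {C}⁺ contains the non-prime attribute {E} — a partial dependency, so 2NF is violated.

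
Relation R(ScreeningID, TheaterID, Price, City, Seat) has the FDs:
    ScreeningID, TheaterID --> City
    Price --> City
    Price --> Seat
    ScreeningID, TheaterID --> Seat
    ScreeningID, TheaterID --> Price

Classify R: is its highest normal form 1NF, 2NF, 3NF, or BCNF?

Candidate key: {ScreeningID, TheaterID}. Prime attributes: {ScreeningID, TheaterID}.
For Price --> City we have {Price}⁺ = {City, Price, Seat}; {Price} is not a superkey, so BCNF fails.
Price --> City has non-prime {City} on the right and a non-superkey on the left, so 3NF fails.
No non-prime attribute depends on a proper subset of any candidate key, so 2NF holds.

2NF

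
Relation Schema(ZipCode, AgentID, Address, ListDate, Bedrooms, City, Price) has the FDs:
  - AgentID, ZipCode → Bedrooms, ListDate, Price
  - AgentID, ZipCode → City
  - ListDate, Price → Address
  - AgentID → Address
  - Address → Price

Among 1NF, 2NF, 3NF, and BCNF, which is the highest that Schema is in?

1NF

Candidate key: {AgentID, ZipCode}. Prime attributes: {AgentID, ZipCode}.
For ListDate, Price → Address we have {ListDate, Price}⁺ = {Address, ListDate, Price}; {ListDate, Price} is not a superkey, so BCNF fails.
Because {Address} is non-prime and the left side of ListDate, Price → Address is not a superkey, the relation is not in 3NF.
{AgentID} is a proper subset of the key {AgentID, ZipCode}, and {AgentID}⁺ contains the non-prime attributes {Address, Price} — a partial dependency, so 2NF is violated.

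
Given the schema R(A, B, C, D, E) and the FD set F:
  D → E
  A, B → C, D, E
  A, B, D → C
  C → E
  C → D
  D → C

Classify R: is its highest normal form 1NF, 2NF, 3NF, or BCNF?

Candidate key: {A, B}. Prime attributes: {A, B}.
For D → E we have {D}⁺ = {C, D, E}; {D} is not a superkey, so BCNF fails.
D → E determines the non-prime attribute {E} from a non-superkey — 3NF is violated.
No non-prime attribute depends on a proper subset of any candidate key, so 2NF holds.

2NF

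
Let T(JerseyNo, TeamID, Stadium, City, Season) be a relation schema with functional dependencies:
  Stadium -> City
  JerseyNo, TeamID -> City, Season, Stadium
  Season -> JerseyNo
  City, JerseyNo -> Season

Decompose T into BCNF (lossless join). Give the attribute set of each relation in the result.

Candidate keys of the original relation: {JerseyNo, TeamID}, {Season, TeamID}.
Within {City, JerseyNo, Season, Stadium, TeamID}: {Stadium}⁺ ∩ {City, JerseyNo, Season, Stadium, TeamID} = {City, Stadium}, not the whole set, so Stadium -> City violates BCNF; decompose into {City, Stadium} and {JerseyNo, Season, Stadium, TeamID}.
{City, Stadium} has no BCNF violation.
Within {JerseyNo, Season, Stadium, TeamID}: {Season}⁺ ∩ {JerseyNo, Season, Stadium, TeamID} = {JerseyNo, Season}, not the whole set, so Season -> JerseyNo violates BCNF; decompose into {JerseyNo, Season} and {Season, Stadium, TeamID}.
{JerseyNo, Season} has no BCNF violation.
{Season, Stadium, TeamID} has no BCNF violation.

{City, Stadium}; {JerseyNo, Season}; {Season, Stadium, TeamID}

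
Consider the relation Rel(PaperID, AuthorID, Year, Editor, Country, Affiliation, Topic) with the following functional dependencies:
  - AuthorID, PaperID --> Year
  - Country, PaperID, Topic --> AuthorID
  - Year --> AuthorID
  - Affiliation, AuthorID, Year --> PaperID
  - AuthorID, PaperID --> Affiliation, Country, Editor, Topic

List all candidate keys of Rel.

{Affiliation, Year}, {AuthorID, PaperID}, {Country, PaperID, Topic}, {PaperID, Year}

Closure of {Affiliation, Year} is {Affiliation, AuthorID, Country, Editor, PaperID, Topic, Year}, the whole schema; {Affiliation, Year} is a candidate key.
Closure of {AuthorID, PaperID} is {Affiliation, AuthorID, Country, Editor, PaperID, Topic, Year}, the whole schema; {AuthorID, PaperID} is a candidate key.
Closure of {PaperID, Year} is {Affiliation, AuthorID, Country, Editor, PaperID, Topic, Year}, the whole schema; {PaperID, Year} is a candidate key.
Closure of {Country, PaperID, Topic} is {Affiliation, AuthorID, Country, Editor, PaperID, Topic, Year}, the whole schema; {Country, PaperID, Topic} is a candidate key.
These are minimal and exhaustive — every other superkey contains one of them.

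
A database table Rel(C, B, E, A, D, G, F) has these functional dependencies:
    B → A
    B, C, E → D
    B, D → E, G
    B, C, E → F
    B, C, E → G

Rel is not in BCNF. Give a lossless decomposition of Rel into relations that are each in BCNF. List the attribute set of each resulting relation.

{A, B}; {B, C, D, F}; {B, D, E, G}

Candidate keys of the original relation: {B, C, D}, {B, C, E}.
In {A, B, C, D, E, F, G}, {B} is not a superkey ({B}⁺ restricted to this set is {A, B}), so split on B → A into {A, B} and {B, C, D, E, F, G}.
{A, B} has no BCNF violation.
In {B, C, D, E, F, G}, {B, D} is not a superkey ({B, D}⁺ restricted to this set is {B, D, E, G}), so split on B, D → E, G into {B, D, E, G} and {B, C, D, F}.
{B, D, E, G} has no BCNF violation.
{B, C, D, F} has no BCNF violation.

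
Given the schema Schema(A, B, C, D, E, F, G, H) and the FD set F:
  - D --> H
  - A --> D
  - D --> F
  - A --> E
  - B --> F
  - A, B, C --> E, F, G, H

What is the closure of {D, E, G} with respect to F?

Start with {D, E, G}.
D --> H applies; add {H} → now {D, E, G, H}.
D --> F applies; add {F} → now {D, E, F, G, H}.
No further FD applies.

{D, E, F, G, H}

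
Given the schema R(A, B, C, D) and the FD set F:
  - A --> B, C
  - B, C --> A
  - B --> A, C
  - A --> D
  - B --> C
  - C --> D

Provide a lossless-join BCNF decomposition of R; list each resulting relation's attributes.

Candidate keys of the original relation: {A}, {B}.
In {A, B, C, D}, {C} is not a superkey ({C}⁺ restricted to this set is {C, D}), so split on C --> D into {C, D} and {A, B, C}.
{C, D} is in BCNF.
{A, B, C} is in BCNF.

{A, B, C}; {C, D}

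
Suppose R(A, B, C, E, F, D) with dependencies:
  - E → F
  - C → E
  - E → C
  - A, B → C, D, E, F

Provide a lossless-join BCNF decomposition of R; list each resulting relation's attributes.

{A, B, D, E}; {C, E, F}

Candidate key of the original relation: {A, B}.
{A, B, C, D, E, F}: {E} determines {C, E, F} here but is not a superkey — split on E → C, F, giving {C, E, F} and {A, B, D, E}.
{C, E, F} has no BCNF violation.
{A, B, D, E} has no BCNF violation.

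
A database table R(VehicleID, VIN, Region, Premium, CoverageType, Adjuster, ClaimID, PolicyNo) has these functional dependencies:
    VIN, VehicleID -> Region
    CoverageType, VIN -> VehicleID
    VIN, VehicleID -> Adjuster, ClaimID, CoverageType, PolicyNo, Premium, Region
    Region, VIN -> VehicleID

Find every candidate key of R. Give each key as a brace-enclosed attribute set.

Attributes never on any right-hand side: {VIN} — every candidate key must contain it.
{CoverageType, VIN} is a candidate key since {CoverageType, VIN}⁺ = {Adjuster, ClaimID, CoverageType, PolicyNo, Premium, Region, VIN, VehicleID} covers every attribute.
{Region, VIN} is a candidate key since {Region, VIN}⁺ = {Adjuster, ClaimID, CoverageType, PolicyNo, Premium, Region, VIN, VehicleID} covers every attribute.
{VIN, VehicleID} is a candidate key since {VIN, VehicleID}⁺ = {Adjuster, ClaimID, CoverageType, PolicyNo, Premium, Region, VIN, VehicleID} covers every attribute.
Any other superkey properly contains one of these, so there are no further candidate keys.

{CoverageType, VIN}, {Region, VIN}, {VIN, VehicleID}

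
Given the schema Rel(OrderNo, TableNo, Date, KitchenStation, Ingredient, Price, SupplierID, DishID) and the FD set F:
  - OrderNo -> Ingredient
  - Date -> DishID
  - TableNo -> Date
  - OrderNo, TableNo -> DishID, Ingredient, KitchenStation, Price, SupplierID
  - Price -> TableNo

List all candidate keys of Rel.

{OrderNo, Price}, {OrderNo, TableNo}

No FD produces {OrderNo}, so it must be in every candidate key.
Closure of {OrderNo, Price} is {Date, DishID, Ingredient, KitchenStation, OrderNo, Price, SupplierID, TableNo}, the whole schema; {OrderNo, Price} is a candidate key.
Closure of {OrderNo, TableNo} is {Date, DishID, Ingredient, KitchenStation, OrderNo, Price, SupplierID, TableNo}, the whole schema; {OrderNo, TableNo} is a candidate key.
No proper subset of any of these is a key, and no other minimal superkey exists.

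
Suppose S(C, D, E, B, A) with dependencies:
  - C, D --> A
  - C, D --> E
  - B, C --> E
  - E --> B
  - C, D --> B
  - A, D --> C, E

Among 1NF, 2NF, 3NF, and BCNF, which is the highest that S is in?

2NF

Candidate keys: {A, D}, {C, D}. Prime attributes: {A, C, D}.
B, C --> E breaks BCNF: {B, C}⁺ = {B, C, E}, so {B, C} is not a superkey.
Because {E} is non-prime and the left side of B, C --> E is not a superkey, the relation is not in 3NF.
No proper subset of a key has a non-prime attribute in its closure, so there is no partial dependency; 2NF holds.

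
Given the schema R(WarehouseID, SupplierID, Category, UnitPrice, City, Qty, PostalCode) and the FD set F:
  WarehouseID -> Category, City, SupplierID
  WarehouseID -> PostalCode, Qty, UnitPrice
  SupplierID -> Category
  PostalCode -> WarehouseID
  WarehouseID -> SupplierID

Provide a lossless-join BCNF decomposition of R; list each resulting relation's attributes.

{Category, SupplierID}; {City, PostalCode, Qty, SupplierID, UnitPrice, WarehouseID}

Candidate keys of the original relation: {PostalCode}, {WarehouseID}.
In {Category, City, PostalCode, Qty, SupplierID, UnitPrice, WarehouseID}, {SupplierID} is not a superkey ({SupplierID}⁺ restricted to this set is {Category, SupplierID}), so split on SupplierID -> Category into {Category, SupplierID} and {City, PostalCode, Qty, SupplierID, UnitPrice, WarehouseID}.
{Category, SupplierID}: every determinant is a superkey — BCNF.
{City, PostalCode, Qty, SupplierID, UnitPrice, WarehouseID}: every determinant is a superkey — BCNF.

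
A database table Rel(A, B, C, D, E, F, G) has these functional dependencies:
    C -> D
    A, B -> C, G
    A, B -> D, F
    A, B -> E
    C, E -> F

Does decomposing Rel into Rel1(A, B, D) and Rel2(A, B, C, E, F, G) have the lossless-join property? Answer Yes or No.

Common attributes: {A, B}; their closure is {A, B, C, D, E, F, G}.
Rel1 is contained in that closure, so Rel1 ∩ Rel2 -> Rel1 holds and the join is lossless.

Yes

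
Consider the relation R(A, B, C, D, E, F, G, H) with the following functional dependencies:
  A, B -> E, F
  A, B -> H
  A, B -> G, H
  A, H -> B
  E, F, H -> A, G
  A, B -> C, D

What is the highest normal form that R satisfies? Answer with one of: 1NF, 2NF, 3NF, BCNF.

Candidate keys: {A, B}, {A, H}, {E, F, H}. Prime attributes: {A, B, E, F, H}.
Every FD has a superkey on the left, so the relation is in BCNF.

BCNF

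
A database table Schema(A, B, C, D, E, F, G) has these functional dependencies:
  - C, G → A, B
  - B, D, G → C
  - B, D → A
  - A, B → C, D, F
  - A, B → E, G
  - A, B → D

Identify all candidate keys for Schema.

{A, B}, {B, D}, {C, G}

Closure of {A, B} is {A, B, C, D, E, F, G}, the whole schema; {A, B} is a candidate key.
Closure of {B, D} is {A, B, C, D, E, F, G}, the whole schema; {B, D} is a candidate key.
Closure of {C, G} is {A, B, C, D, E, F, G}, the whole schema; {C, G} is a candidate key.
No proper subset of any of these is a key, and no other minimal superkey exists.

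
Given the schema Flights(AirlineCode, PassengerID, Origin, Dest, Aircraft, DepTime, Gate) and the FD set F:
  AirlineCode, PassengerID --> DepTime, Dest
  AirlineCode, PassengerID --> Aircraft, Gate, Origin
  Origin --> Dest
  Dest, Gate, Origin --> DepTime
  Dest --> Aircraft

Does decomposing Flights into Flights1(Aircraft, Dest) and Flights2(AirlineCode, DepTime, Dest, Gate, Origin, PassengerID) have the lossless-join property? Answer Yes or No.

Yes

Flights1 ∩ Flights2 = {Dest}; its closure under F is {Aircraft, Dest}.
This includes all of Flights1, so the common attributes are a superkey of Flights1 — the join is lossless.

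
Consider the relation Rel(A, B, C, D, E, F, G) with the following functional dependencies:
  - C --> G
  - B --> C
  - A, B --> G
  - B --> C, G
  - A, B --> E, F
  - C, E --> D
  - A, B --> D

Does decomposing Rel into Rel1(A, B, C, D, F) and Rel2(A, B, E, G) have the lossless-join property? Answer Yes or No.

Common attributes: {A, B}; their closure is {A, B, C, D, E, F, G}.
Since Rel1 ⊆ {A, B, C, D, E, F, G}, the intersection is a superkey of Rel1; the decomposition is lossless.

Yes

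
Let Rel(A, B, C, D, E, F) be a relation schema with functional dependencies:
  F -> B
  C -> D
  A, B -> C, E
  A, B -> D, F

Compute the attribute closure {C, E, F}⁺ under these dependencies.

Start with {C, E, F}.
F -> B applies; add {B} → now {B, C, E, F}.
C -> D applies; add {D} → now {B, C, D, E, F}.
No further FD applies.

{B, C, D, E, F}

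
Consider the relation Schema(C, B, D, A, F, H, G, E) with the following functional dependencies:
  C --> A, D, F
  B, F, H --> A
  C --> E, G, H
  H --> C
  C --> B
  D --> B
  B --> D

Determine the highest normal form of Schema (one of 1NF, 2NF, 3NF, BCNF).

2NF

Candidate keys: {C}, {H}. Prime attributes: {C, H}.
For D --> B we have {D}⁺ = {B, D}; {D} is not a superkey, so BCNF fails.
D --> B has non-prime {B} on the right and a non-superkey on the left, so 3NF fails.
Every candidate key is a single attribute, so no partial dependency is possible; 2NF holds.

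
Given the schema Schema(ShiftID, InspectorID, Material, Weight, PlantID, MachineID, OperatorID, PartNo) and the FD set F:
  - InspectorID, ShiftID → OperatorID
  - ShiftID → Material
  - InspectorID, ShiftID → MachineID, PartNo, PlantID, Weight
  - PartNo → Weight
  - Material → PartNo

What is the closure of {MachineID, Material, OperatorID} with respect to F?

Start with {MachineID, Material, OperatorID}.
Material → PartNo applies; add {PartNo} → now {MachineID, Material, OperatorID, PartNo}.
PartNo → Weight applies; add {Weight} → now {MachineID, Material, OperatorID, PartNo, Weight}.
No further FD applies.

{MachineID, Material, OperatorID, PartNo, Weight}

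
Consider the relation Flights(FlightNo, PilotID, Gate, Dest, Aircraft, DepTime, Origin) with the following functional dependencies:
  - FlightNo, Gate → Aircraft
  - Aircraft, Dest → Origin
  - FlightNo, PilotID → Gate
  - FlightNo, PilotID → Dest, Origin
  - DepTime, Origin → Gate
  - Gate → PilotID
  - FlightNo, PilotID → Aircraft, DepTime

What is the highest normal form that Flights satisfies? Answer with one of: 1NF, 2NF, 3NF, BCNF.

Candidate keys: {Aircraft, DepTime, Dest, FlightNo}, {DepTime, FlightNo, Origin}, {FlightNo, Gate}, {FlightNo, PilotID}. Prime attributes: {Aircraft, DepTime, Dest, FlightNo, Gate, Origin, PilotID}.
Aircraft, Dest → Origin breaks BCNF: {Aircraft, Dest}⁺ = {Aircraft, Dest, Origin}, so {Aircraft, Dest} is not a superkey.
But every attribute on its right side ({Origin}) is prime, and the same holds for every other non-superkey FD, so 3NF still holds.

3NF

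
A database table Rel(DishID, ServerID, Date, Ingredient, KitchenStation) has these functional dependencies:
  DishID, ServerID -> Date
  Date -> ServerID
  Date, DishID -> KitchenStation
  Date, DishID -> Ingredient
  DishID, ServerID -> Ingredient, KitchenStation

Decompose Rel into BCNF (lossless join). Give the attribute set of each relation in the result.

Candidate keys of the original relation: {Date, DishID}, {DishID, ServerID}.
{Date, DishID, Ingredient, KitchenStation, ServerID}: {Date} determines {Date, ServerID} here but is not a superkey — split on Date -> ServerID, giving {Date, ServerID} and {Date, DishID, Ingredient, KitchenStation}.
{Date, ServerID} has no BCNF violation.
{Date, DishID, Ingredient, KitchenStation} has no BCNF violation.

{Date, DishID, Ingredient, KitchenStation}; {Date, ServerID}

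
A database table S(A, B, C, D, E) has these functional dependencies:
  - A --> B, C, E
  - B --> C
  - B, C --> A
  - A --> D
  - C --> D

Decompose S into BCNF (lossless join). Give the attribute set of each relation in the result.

{A, B, C, E}; {C, D}

Candidate keys of the original relation: {A}, {B}.
In {A, B, C, D, E}, {C} is not a superkey ({C}⁺ restricted to this set is {C, D}), so split on C --> D into {C, D} and {A, B, C, E}.
{C, D} is in BCNF.
{A, B, C, E} is in BCNF.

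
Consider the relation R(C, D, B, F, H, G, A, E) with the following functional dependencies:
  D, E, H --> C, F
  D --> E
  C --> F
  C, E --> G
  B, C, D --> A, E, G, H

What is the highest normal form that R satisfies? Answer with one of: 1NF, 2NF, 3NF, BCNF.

Candidate keys: {B, C, D}, {B, D, H}. Prime attributes: {B, C, D, H}.
D, E, H --> C, F breaks BCNF: {D, E, H}⁺ = {C, D, E, F, G, H}, so {D, E, H} is not a superkey.
D, E, H --> C, F determines the non-prime attribute {F} from a non-superkey — 3NF is violated.
The proper key subset {C} of {B, C, D} determines non-prime {F}, so the relation is not even in 2NF.

1NF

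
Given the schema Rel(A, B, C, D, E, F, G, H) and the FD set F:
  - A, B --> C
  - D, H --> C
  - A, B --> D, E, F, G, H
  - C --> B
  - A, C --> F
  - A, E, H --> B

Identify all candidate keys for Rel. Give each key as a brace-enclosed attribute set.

{A} never appears on the right of any FD, so every key must include it.
{A, B}⁺ = {A, B, C, D, E, F, G, H} — all of the relation — so {A, B} is a candidate key.
{A, C}⁺ = {A, B, C, D, E, F, G, H} — all of the relation — so {A, C} is a candidate key.
{A, D, H}⁺ = {A, B, C, D, E, F, G, H} — all of the relation — so {A, D, H} is a candidate key.
{A, E, H}⁺ = {A, B, C, D, E, F, G, H} — all of the relation — so {A, E, H} is a candidate key.
These are minimal and exhaustive — every other superkey contains one of them.

{A, B}, {A, C}, {A, D, H}, {A, E, H}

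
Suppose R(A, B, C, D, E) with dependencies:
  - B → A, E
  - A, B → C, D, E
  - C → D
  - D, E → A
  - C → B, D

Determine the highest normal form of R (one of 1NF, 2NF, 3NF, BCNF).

2NF

Candidate keys: {B}, {C}. Prime attributes: {B, C}.
D, E → A: {D, E}⁺ = {A, D, E}, which is not all of the attributes, so the left side is not a superkey — BCNF is violated.
Because {A} is non-prime and the left side of D, E → A is not a superkey, the relation is not in 3NF.
With only single-attribute keys there can be no partial dependency, so 2NF holds.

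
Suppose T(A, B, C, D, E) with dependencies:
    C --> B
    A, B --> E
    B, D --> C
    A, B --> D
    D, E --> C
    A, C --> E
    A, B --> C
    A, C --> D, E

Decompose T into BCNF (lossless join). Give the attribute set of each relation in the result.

{A, D, E}; {B, C}; {C, D, E}

Candidate keys of the original relation: {A, B}, {A, C}, {A, D, E}.
{A, B, C, D, E}: {C} determines {B, C} here but is not a superkey — split on C --> B, giving {B, C} and {A, C, D, E}.
{B, C} is in BCNF.
{A, C, D, E}: {D, E} determines {C, D, E} here but is not a superkey — split on D, E --> C, giving {C, D, E} and {A, D, E}.
{C, D, E} is in BCNF.
{A, D, E} is in BCNF.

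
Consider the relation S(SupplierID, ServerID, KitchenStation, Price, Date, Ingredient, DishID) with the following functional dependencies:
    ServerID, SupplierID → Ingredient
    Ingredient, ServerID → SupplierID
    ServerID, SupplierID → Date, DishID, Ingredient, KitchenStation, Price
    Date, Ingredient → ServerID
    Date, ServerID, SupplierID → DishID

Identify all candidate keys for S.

{Date, Ingredient} is a candidate key since {Date, Ingredient}⁺ = {Date, DishID, Ingredient, KitchenStation, Price, ServerID, SupplierID} covers every attribute.
{Ingredient, ServerID} is a candidate key since {Ingredient, ServerID}⁺ = {Date, DishID, Ingredient, KitchenStation, Price, ServerID, SupplierID} covers every attribute.
{ServerID, SupplierID} is a candidate key since {ServerID, SupplierID}⁺ = {Date, DishID, Ingredient, KitchenStation, Price, ServerID, SupplierID} covers every attribute.
These are minimal and exhaustive — every other superkey contains one of them.

{Date, Ingredient}, {Ingredient, ServerID}, {ServerID, SupplierID}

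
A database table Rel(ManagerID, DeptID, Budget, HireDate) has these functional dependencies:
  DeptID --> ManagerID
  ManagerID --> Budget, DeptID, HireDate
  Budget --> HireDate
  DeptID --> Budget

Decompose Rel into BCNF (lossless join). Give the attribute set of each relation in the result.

{Budget, DeptID, ManagerID}; {Budget, HireDate}

Candidate keys of the original relation: {DeptID}, {ManagerID}.
Within {Budget, DeptID, HireDate, ManagerID}: {Budget}⁺ ∩ {Budget, DeptID, HireDate, ManagerID} = {Budget, HireDate}, not the whole set, so Budget --> HireDate violates BCNF; decompose into {Budget, HireDate} and {Budget, DeptID, ManagerID}.
{Budget, HireDate}: every determinant is a superkey — BCNF.
{Budget, DeptID, ManagerID}: every determinant is a superkey — BCNF.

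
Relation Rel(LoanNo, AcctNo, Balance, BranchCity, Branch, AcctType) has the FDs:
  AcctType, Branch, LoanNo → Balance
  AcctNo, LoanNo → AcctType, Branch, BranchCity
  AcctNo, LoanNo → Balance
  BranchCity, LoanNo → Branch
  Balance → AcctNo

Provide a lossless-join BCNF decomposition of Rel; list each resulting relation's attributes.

Candidate keys of the original relation: {AcctNo, LoanNo}, {AcctType, Branch, LoanNo}, {AcctType, BranchCity, LoanNo}, {Balance, LoanNo}.
Within {AcctNo, AcctType, Balance, Branch, BranchCity, LoanNo}: {BranchCity, LoanNo}⁺ ∩ {AcctNo, AcctType, Balance, Branch, BranchCity, LoanNo} = {Branch, BranchCity, LoanNo}, not the whole set, so BranchCity, LoanNo → Branch violates BCNF; decompose into {Branch, BranchCity, LoanNo} and {AcctNo, AcctType, Balance, BranchCity, LoanNo}.
{Branch, BranchCity, LoanNo} has no BCNF violation.
Within {AcctNo, AcctType, Balance, BranchCity, LoanNo}: {Balance}⁺ ∩ {AcctNo, AcctType, Balance, BranchCity, LoanNo} = {AcctNo, Balance}, not the whole set, so Balance → AcctNo violates BCNF; decompose into {AcctNo, Balance} and {AcctType, Balance, BranchCity, LoanNo}.
{AcctNo, Balance} has no BCNF violation.
{AcctType, Balance, BranchCity, LoanNo} has no BCNF violation.

{AcctNo, Balance}; {AcctType, Balance, BranchCity, LoanNo}; {Branch, BranchCity, LoanNo}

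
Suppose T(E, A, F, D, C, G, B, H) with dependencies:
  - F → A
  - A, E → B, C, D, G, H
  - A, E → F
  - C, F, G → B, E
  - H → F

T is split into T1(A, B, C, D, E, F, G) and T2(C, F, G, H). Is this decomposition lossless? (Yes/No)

Common attributes: {C, F, G}; their closure is {A, B, C, D, E, F, G, H}.
This includes all of T1, so the common attributes are a superkey of T1 — the join is lossless.

Yes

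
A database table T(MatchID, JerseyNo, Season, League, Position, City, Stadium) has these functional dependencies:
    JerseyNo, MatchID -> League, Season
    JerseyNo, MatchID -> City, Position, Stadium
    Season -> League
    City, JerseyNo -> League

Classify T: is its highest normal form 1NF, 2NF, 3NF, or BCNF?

2NF

Candidate key: {JerseyNo, MatchID}. Prime attributes: {JerseyNo, MatchID}.
For Season -> League we have {Season}⁺ = {League, Season}; {Season} is not a superkey, so BCNF fails.
Because {League} is non-prime and the left side of Season -> League is not a superkey, the relation is not in 3NF.
No non-prime attribute depends on a proper subset of any candidate key, so 2NF holds.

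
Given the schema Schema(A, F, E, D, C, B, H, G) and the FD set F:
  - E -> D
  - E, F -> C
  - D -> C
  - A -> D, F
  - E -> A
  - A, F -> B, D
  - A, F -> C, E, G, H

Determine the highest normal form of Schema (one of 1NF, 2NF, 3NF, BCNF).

2NF

Candidate keys: {A}, {E}. Prime attributes: {A, E}.
D -> C breaks BCNF: {D}⁺ = {C, D}, so {D} is not a superkey.
Because {C} is non-prime and the left side of D -> C is not a superkey, the relation is not in 3NF.
All keys have size 1, which rules out partial dependencies — 2NF is satisfied.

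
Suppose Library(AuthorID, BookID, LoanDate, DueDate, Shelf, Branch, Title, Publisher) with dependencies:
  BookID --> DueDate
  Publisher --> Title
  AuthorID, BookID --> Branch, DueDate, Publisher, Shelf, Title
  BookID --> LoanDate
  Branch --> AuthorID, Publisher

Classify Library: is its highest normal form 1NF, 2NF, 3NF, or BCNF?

Candidate keys: {AuthorID, BookID}, {BookID, Branch}. Prime attributes: {AuthorID, BookID, Branch}.
BookID --> DueDate breaks BCNF: {BookID}⁺ = {BookID, DueDate, LoanDate}, so {BookID} is not a superkey.
BookID --> DueDate has non-prime {DueDate} on the right and a non-superkey on the left, so 3NF fails.
The proper key subset {BookID} of {AuthorID, BookID} determines non-prime {DueDate, LoanDate}, so the relation is not even in 2NF.

1NF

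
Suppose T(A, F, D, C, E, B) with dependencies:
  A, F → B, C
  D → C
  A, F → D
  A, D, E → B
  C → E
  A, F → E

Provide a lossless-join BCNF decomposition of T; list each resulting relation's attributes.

Candidate key of the original relation: {A, F}.
{A, B, C, D, E, F}: {D} determines {C, D, E} here but is not a superkey — split on D → C, E, giving {C, D, E} and {A, B, D, F}.
{C, D, E}: {C} determines {C, E} here but is not a superkey — split on C → E, giving {C, E} and {C, D}.
{C, E} is in BCNF.
{C, D} is in BCNF.
{A, B, D, F}: {A, D} determines {A, B, D} here but is not a superkey — split on A, D → B, giving {A, B, D} and {A, D, F}.
{A, B, D} is in BCNF.
{A, D, F} is in BCNF.

{A, B, D}; {A, D, F}; {C, D}; {C, E}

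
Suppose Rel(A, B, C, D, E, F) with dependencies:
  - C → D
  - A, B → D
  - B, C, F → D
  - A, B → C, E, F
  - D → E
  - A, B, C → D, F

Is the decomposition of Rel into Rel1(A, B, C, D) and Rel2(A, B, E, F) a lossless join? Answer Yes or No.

Rel1 ∩ Rel2 = {A, B}; its closure under F is {A, B, C, D, E, F}.
Since Rel1 ⊆ {A, B, C, D, E, F}, the intersection is a superkey of Rel1; the decomposition is lossless.

Yes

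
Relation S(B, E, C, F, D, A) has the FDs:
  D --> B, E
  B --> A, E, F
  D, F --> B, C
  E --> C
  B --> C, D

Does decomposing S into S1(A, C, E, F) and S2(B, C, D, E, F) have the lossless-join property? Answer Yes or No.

No

Common attributes: {C, E, F}; their closure is {C, E, F}.
S1 ⊄ {C, E, F} and S2 ⊄ {C, E, F}, so the split is lossy.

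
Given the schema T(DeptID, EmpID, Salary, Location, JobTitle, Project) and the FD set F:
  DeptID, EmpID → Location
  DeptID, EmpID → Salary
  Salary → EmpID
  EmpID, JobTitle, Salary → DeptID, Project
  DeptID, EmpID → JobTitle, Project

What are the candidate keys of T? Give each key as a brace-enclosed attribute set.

{DeptID, EmpID} is a candidate key since {DeptID, EmpID}⁺ = {DeptID, EmpID, JobTitle, Location, Project, Salary} covers every attribute.
{DeptID, Salary} is a candidate key since {DeptID, Salary}⁺ = {DeptID, EmpID, JobTitle, Location, Project, Salary} covers every attribute.
{JobTitle, Salary} is a candidate key since {JobTitle, Salary}⁺ = {DeptID, EmpID, JobTitle, Location, Project, Salary} covers every attribute.
No proper subset of any of these is a key, and no other minimal superkey exists.

{DeptID, EmpID}, {DeptID, Salary}, {JobTitle, Salary}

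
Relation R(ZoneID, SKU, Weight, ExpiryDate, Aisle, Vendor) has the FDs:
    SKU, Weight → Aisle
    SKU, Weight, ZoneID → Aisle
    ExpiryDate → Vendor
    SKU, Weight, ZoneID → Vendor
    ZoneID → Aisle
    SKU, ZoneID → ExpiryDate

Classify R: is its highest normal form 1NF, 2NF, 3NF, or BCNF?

1NF

Candidate key: {SKU, Weight, ZoneID}. Prime attributes: {SKU, Weight, ZoneID}.
For SKU, Weight → Aisle we have {SKU, Weight}⁺ = {Aisle, SKU, Weight}; {SKU, Weight} is not a superkey, so BCNF fails.
Because {Aisle} is non-prime and the left side of SKU, Weight → Aisle is not a superkey, the relation is not in 3NF.
Since {ZoneID} ⊂ {SKU, Weight, ZoneID} and {ZoneID}⁺ ⊇ {Aisle} with {Aisle} non-prime, there is a partial dependency; 2NF fails.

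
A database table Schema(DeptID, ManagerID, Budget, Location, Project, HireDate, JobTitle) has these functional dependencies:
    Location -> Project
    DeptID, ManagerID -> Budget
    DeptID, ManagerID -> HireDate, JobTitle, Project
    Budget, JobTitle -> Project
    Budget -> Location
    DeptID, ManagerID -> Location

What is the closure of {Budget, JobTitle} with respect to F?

Start with {Budget, JobTitle}.
Budget, JobTitle -> Project applies; add {Project} → now {Budget, JobTitle, Project}.
Budget -> Location applies; add {Location} → now {Budget, JobTitle, Location, Project}.
No further FD applies.

{Budget, JobTitle, Location, Project}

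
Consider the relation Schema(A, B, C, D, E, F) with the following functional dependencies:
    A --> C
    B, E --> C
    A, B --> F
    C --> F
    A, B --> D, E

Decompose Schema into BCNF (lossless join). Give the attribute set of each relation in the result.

Candidate key of the original relation: {A, B}.
In {A, B, C, D, E, F}, {A} is not a superkey ({A}⁺ restricted to this set is {A, C, F}), so split on A --> C, F into {A, C, F} and {A, B, D, E}.
In {A, C, F}, {C} is not a superkey ({C}⁺ restricted to this set is {C, F}), so split on C --> F into {C, F} and {A, C}.
{C, F}: every determinant is a superkey — BCNF.
{A, C}: every determinant is a superkey — BCNF.
{A, B, D, E}: every determinant is a superkey — BCNF.

{A, B, D, E}; {A, C}; {C, F}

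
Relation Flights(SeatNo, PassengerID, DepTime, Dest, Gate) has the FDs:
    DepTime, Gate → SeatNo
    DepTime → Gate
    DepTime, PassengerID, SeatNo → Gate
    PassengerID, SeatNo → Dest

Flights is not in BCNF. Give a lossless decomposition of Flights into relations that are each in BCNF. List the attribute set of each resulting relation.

Candidate key of the original relation: {DepTime, PassengerID}.
Within {DepTime, Dest, Gate, PassengerID, SeatNo}: {DepTime, Gate}⁺ ∩ {DepTime, Dest, Gate, PassengerID, SeatNo} = {DepTime, Gate, SeatNo}, not the whole set, so DepTime, Gate → SeatNo violates BCNF; decompose into {DepTime, Gate, SeatNo} and {DepTime, Dest, Gate, PassengerID}.
{DepTime, Gate, SeatNo} has no BCNF violation.
Within {DepTime, Dest, Gate, PassengerID}: {DepTime}⁺ ∩ {DepTime, Dest, Gate, PassengerID} = {DepTime, Gate}, not the whole set, so DepTime → Gate violates BCNF; decompose into {DepTime, Gate} and {DepTime, Dest, PassengerID}.
{DepTime, Gate} has no BCNF violation.
{DepTime, Dest, PassengerID} has no BCNF violation.

{DepTime, Dest, PassengerID}; {DepTime, Gate, SeatNo}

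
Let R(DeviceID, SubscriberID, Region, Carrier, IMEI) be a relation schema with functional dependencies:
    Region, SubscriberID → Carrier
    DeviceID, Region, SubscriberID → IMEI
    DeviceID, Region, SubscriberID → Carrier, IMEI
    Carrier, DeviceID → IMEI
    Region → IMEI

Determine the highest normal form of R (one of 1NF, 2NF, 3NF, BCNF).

1NF

Candidate key: {DeviceID, Region, SubscriberID}. Prime attributes: {DeviceID, Region, SubscriberID}.
Region, SubscriberID → Carrier: {Region, SubscriberID}⁺ = {Carrier, IMEI, Region, SubscriberID}, which is not all of the attributes, so the left side is not a superkey — BCNF is violated.
Region, SubscriberID → Carrier determines the non-prime attribute {Carrier} from a non-superkey — 3NF is violated.
The proper key subset {Region} of {DeviceID, Region, SubscriberID} determines non-prime {IMEI}, so the relation is not even in 2NF.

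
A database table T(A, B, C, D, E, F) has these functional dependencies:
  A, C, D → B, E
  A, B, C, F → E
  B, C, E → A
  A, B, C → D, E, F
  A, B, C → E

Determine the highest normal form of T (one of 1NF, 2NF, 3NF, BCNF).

BCNF

Candidate keys: {A, B, C}, {A, C, D}, {B, C, E}. Prime attributes: {A, B, C, D, E}.
Each dependency's left side is a superkey — BCNF holds.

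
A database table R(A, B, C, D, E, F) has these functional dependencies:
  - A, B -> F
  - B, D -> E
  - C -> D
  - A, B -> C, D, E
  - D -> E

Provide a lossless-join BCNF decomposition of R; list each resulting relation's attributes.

{A, B, C, F}; {B, D}; {C, D}; {D, E}

Candidate key of the original relation: {A, B}.
{A, B, C, D, E, F}: {B, D} determines {B, D, E} here but is not a superkey — split on B, D -> E, giving {B, D, E} and {A, B, C, D, F}.
{B, D, E}: {D} determines {D, E} here but is not a superkey — split on D -> E, giving {D, E} and {B, D}.
{D, E}: every determinant is a superkey — BCNF.
{B, D}: every determinant is a superkey — BCNF.
{A, B, C, D, F}: {C} determines {C, D} here but is not a superkey — split on C -> D, giving {C, D} and {A, B, C, F}.
{C, D}: every determinant is a superkey — BCNF.
{A, B, C, F}: every determinant is a superkey — BCNF.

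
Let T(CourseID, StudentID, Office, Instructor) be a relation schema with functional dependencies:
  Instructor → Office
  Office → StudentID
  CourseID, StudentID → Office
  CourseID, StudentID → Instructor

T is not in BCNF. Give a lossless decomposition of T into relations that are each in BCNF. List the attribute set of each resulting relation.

Candidate keys of the original relation: {CourseID, Instructor}, {CourseID, Office}, {CourseID, StudentID}.
Within {CourseID, Instructor, Office, StudentID}: {Instructor}⁺ ∩ {CourseID, Instructor, Office, StudentID} = {Instructor, Office, StudentID}, not the whole set, so Instructor → Office, StudentID violates BCNF; decompose into {Instructor, Office, StudentID} and {CourseID, Instructor}.
Within {Instructor, Office, StudentID}: {Office}⁺ ∩ {Instructor, Office, StudentID} = {Office, StudentID}, not the whole set, so Office → StudentID violates BCNF; decompose into {Office, StudentID} and {Instructor, Office}.
{Office, StudentID} is in BCNF.
{Instructor, Office} is in BCNF.
{CourseID, Instructor} is in BCNF.

{CourseID, Instructor}; {Instructor, Office}; {Office, StudentID}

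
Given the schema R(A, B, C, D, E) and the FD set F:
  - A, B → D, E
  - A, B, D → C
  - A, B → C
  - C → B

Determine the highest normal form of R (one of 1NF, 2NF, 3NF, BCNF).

Candidate keys: {A, B}, {A, C}. Prime attributes: {A, B, C}.
C → B breaks BCNF: {C}⁺ = {B, C}, so {C} is not a superkey.
Its right-hand attributes {B} are all prime, as are those of every other non-superkey FD — the relation is in 3NF.

3NF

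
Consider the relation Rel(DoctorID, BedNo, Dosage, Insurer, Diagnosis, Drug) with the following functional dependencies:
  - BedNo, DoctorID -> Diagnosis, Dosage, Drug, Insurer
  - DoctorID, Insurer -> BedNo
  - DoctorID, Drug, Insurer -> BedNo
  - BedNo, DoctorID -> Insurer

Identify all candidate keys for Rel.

No FD produces {DoctorID}, so it must be in every candidate key.
{BedNo, DoctorID} is a candidate key since {BedNo, DoctorID}⁺ = {BedNo, Diagnosis, DoctorID, Dosage, Drug, Insurer} covers every attribute.
{DoctorID, Insurer} is a candidate key since {DoctorID, Insurer}⁺ = {BedNo, Diagnosis, DoctorID, Dosage, Drug, Insurer} covers every attribute.
No proper subset of any of these is a key, and no other minimal superkey exists.

{BedNo, DoctorID}, {DoctorID, Insurer}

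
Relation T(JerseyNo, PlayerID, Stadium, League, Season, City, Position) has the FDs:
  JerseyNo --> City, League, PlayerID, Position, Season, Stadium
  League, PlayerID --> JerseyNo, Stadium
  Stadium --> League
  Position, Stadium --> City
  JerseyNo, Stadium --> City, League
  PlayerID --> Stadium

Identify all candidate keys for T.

{JerseyNo}, {PlayerID}

{JerseyNo} is a candidate key since {JerseyNo}⁺ = {City, JerseyNo, League, PlayerID, Position, Season, Stadium} covers every attribute.
{PlayerID} is a candidate key since {PlayerID}⁺ = {City, JerseyNo, League, PlayerID, Position, Season, Stadium} covers every attribute.
Any other superkey properly contains one of these, so there are no further candidate keys.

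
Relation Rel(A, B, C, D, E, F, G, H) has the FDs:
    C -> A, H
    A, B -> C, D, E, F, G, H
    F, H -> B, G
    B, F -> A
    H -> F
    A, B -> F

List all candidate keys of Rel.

{C}⁺ = {A, B, C, D, E, F, G, H} — all of the relation — so {C} is a candidate key.
{H}⁺ = {A, B, C, D, E, F, G, H} — all of the relation — so {H} is a candidate key.
{A, B}⁺ = {A, B, C, D, E, F, G, H} — all of the relation — so {A, B} is a candidate key.
{B, F}⁺ = {A, B, C, D, E, F, G, H} — all of the relation — so {B, F} is a candidate key.
These are minimal and exhaustive — every other superkey contains one of them.

{A, B}, {B, F}, {C}, {H}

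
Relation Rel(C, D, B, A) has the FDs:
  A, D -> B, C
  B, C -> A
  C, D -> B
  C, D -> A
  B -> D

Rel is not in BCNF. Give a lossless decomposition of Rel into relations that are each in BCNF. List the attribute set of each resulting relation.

Candidate keys of the original relation: {A, B}, {A, D}, {B, C}, {C, D}.
{A, B, C, D}: {B} determines {B, D} here but is not a superkey — split on B -> D, giving {B, D} and {A, B, C}.
{B, D}: every determinant is a superkey — BCNF.
{A, B, C}: every determinant is a superkey — BCNF.

{A, B, C}; {B, D}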